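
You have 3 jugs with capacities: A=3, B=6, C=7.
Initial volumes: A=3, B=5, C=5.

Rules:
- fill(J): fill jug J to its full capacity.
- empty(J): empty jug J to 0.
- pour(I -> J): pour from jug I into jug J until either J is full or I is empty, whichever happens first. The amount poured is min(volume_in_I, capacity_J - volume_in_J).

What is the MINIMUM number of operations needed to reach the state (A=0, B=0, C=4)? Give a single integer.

Answer: 3

Derivation:
BFS from (A=3, B=5, C=5). One shortest path:
  1. empty(A) -> (A=0 B=5 C=5)
  2. pour(C -> B) -> (A=0 B=6 C=4)
  3. empty(B) -> (A=0 B=0 C=4)
Reached target in 3 moves.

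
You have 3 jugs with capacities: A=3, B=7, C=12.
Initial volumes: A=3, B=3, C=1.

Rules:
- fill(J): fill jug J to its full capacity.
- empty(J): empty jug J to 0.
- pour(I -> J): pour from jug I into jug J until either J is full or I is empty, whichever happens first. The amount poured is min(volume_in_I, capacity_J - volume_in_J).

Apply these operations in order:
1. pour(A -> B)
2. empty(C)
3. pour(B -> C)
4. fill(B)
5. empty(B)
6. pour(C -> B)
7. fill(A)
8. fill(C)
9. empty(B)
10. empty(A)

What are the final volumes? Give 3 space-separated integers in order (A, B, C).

Step 1: pour(A -> B) -> (A=0 B=6 C=1)
Step 2: empty(C) -> (A=0 B=6 C=0)
Step 3: pour(B -> C) -> (A=0 B=0 C=6)
Step 4: fill(B) -> (A=0 B=7 C=6)
Step 5: empty(B) -> (A=0 B=0 C=6)
Step 6: pour(C -> B) -> (A=0 B=6 C=0)
Step 7: fill(A) -> (A=3 B=6 C=0)
Step 8: fill(C) -> (A=3 B=6 C=12)
Step 9: empty(B) -> (A=3 B=0 C=12)
Step 10: empty(A) -> (A=0 B=0 C=12)

Answer: 0 0 12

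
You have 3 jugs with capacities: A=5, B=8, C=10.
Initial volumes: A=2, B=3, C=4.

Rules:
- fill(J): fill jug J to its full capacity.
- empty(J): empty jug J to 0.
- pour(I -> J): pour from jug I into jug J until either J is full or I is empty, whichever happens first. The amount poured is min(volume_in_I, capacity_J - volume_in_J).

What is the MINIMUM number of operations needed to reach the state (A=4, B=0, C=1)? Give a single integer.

Answer: 7

Derivation:
BFS from (A=2, B=3, C=4). One shortest path:
  1. empty(A) -> (A=0 B=3 C=4)
  2. pour(C -> A) -> (A=4 B=3 C=0)
  3. pour(B -> C) -> (A=4 B=0 C=3)
  4. fill(B) -> (A=4 B=8 C=3)
  5. pour(B -> C) -> (A=4 B=1 C=10)
  6. empty(C) -> (A=4 B=1 C=0)
  7. pour(B -> C) -> (A=4 B=0 C=1)
Reached target in 7 moves.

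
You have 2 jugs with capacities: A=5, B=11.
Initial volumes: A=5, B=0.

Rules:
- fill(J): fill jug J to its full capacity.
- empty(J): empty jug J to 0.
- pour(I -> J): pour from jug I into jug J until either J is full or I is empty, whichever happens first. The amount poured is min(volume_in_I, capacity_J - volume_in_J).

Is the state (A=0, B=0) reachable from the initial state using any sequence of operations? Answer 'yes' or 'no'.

Answer: yes

Derivation:
BFS from (A=5, B=0):
  1. empty(A) -> (A=0 B=0)
Target reached → yes.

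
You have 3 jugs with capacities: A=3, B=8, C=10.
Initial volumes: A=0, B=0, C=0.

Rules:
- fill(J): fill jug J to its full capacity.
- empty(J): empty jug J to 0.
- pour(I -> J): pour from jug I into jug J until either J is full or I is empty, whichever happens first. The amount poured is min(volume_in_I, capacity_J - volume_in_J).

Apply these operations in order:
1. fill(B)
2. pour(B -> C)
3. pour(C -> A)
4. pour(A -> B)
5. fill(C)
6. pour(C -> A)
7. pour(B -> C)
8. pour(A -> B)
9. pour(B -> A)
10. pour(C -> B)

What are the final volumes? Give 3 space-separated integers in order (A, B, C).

Step 1: fill(B) -> (A=0 B=8 C=0)
Step 2: pour(B -> C) -> (A=0 B=0 C=8)
Step 3: pour(C -> A) -> (A=3 B=0 C=5)
Step 4: pour(A -> B) -> (A=0 B=3 C=5)
Step 5: fill(C) -> (A=0 B=3 C=10)
Step 6: pour(C -> A) -> (A=3 B=3 C=7)
Step 7: pour(B -> C) -> (A=3 B=0 C=10)
Step 8: pour(A -> B) -> (A=0 B=3 C=10)
Step 9: pour(B -> A) -> (A=3 B=0 C=10)
Step 10: pour(C -> B) -> (A=3 B=8 C=2)

Answer: 3 8 2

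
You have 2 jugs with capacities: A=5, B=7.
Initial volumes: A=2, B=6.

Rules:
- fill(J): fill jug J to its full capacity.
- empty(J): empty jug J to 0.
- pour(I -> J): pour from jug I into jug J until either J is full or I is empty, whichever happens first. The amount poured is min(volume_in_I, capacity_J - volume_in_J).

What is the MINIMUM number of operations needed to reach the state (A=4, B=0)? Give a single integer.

BFS from (A=2, B=6). One shortest path:
  1. fill(A) -> (A=5 B=6)
  2. pour(A -> B) -> (A=4 B=7)
  3. empty(B) -> (A=4 B=0)
Reached target in 3 moves.

Answer: 3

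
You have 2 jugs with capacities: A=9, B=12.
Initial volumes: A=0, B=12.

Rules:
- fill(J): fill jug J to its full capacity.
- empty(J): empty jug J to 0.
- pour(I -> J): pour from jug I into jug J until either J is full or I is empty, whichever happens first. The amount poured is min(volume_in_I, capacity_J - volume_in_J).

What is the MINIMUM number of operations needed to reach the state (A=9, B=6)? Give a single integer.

Answer: 5

Derivation:
BFS from (A=0, B=12). One shortest path:
  1. pour(B -> A) -> (A=9 B=3)
  2. empty(A) -> (A=0 B=3)
  3. pour(B -> A) -> (A=3 B=0)
  4. fill(B) -> (A=3 B=12)
  5. pour(B -> A) -> (A=9 B=6)
Reached target in 5 moves.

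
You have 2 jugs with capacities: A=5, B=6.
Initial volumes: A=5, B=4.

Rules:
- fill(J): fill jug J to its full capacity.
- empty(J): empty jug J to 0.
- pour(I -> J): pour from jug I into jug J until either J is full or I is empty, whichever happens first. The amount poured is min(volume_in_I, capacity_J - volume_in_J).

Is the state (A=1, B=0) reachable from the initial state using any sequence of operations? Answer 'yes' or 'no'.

BFS from (A=5, B=4):
  1. empty(A) -> (A=0 B=4)
  2. fill(B) -> (A=0 B=6)
  3. pour(B -> A) -> (A=5 B=1)
  4. empty(A) -> (A=0 B=1)
  5. pour(B -> A) -> (A=1 B=0)
Target reached → yes.

Answer: yes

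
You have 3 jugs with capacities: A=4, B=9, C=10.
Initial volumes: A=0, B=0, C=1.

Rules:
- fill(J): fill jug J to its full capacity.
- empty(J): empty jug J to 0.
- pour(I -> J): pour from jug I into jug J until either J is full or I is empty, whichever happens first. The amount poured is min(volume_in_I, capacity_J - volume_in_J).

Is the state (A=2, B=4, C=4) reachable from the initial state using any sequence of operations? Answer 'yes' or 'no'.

BFS explored all 334 reachable states.
Reachable set includes: (0,0,0), (0,0,1), (0,0,2), (0,0,3), (0,0,4), (0,0,5), (0,0,6), (0,0,7), (0,0,8), (0,0,9), (0,0,10), (0,1,0) ...
Target (A=2, B=4, C=4) not in reachable set → no.

Answer: no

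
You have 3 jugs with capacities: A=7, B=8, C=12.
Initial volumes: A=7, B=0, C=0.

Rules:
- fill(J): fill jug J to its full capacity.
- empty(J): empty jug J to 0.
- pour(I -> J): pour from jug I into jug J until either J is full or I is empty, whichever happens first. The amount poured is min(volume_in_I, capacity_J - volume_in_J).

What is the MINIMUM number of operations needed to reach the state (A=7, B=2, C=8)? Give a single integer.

Answer: 8

Derivation:
BFS from (A=7, B=0, C=0). One shortest path:
  1. fill(B) -> (A=7 B=8 C=0)
  2. pour(A -> C) -> (A=0 B=8 C=7)
  3. fill(A) -> (A=7 B=8 C=7)
  4. pour(A -> C) -> (A=2 B=8 C=12)
  5. empty(C) -> (A=2 B=8 C=0)
  6. pour(B -> C) -> (A=2 B=0 C=8)
  7. pour(A -> B) -> (A=0 B=2 C=8)
  8. fill(A) -> (A=7 B=2 C=8)
Reached target in 8 moves.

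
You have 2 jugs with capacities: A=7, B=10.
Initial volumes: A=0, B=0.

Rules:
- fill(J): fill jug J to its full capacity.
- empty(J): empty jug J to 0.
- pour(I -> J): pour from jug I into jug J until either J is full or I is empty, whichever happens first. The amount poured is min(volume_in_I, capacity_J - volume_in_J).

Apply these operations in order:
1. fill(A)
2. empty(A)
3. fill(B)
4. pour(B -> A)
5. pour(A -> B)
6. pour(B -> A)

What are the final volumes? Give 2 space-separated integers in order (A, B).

Step 1: fill(A) -> (A=7 B=0)
Step 2: empty(A) -> (A=0 B=0)
Step 3: fill(B) -> (A=0 B=10)
Step 4: pour(B -> A) -> (A=7 B=3)
Step 5: pour(A -> B) -> (A=0 B=10)
Step 6: pour(B -> A) -> (A=7 B=3)

Answer: 7 3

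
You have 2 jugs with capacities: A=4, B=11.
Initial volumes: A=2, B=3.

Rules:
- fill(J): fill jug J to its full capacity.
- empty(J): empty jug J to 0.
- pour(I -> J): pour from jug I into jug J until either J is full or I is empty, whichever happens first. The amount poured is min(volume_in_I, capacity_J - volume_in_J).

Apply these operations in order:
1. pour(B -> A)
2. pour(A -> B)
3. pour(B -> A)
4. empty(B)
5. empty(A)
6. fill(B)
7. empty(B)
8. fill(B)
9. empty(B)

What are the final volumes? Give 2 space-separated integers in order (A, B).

Answer: 0 0

Derivation:
Step 1: pour(B -> A) -> (A=4 B=1)
Step 2: pour(A -> B) -> (A=0 B=5)
Step 3: pour(B -> A) -> (A=4 B=1)
Step 4: empty(B) -> (A=4 B=0)
Step 5: empty(A) -> (A=0 B=0)
Step 6: fill(B) -> (A=0 B=11)
Step 7: empty(B) -> (A=0 B=0)
Step 8: fill(B) -> (A=0 B=11)
Step 9: empty(B) -> (A=0 B=0)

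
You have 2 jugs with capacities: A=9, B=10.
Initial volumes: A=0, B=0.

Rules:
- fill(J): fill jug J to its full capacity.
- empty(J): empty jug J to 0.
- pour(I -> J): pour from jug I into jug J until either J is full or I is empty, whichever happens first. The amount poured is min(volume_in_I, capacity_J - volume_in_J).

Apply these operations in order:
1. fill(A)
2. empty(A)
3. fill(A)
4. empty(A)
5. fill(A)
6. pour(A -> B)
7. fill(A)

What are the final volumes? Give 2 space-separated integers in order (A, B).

Answer: 9 9

Derivation:
Step 1: fill(A) -> (A=9 B=0)
Step 2: empty(A) -> (A=0 B=0)
Step 3: fill(A) -> (A=9 B=0)
Step 4: empty(A) -> (A=0 B=0)
Step 5: fill(A) -> (A=9 B=0)
Step 6: pour(A -> B) -> (A=0 B=9)
Step 7: fill(A) -> (A=9 B=9)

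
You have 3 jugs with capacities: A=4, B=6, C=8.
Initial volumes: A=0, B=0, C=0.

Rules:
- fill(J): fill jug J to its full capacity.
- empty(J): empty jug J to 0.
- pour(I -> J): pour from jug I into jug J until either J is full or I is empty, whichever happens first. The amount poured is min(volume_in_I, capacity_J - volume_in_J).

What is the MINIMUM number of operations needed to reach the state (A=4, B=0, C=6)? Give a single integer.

BFS from (A=0, B=0, C=0). One shortest path:
  1. fill(A) -> (A=4 B=0 C=0)
  2. fill(B) -> (A=4 B=6 C=0)
  3. pour(B -> C) -> (A=4 B=0 C=6)
Reached target in 3 moves.

Answer: 3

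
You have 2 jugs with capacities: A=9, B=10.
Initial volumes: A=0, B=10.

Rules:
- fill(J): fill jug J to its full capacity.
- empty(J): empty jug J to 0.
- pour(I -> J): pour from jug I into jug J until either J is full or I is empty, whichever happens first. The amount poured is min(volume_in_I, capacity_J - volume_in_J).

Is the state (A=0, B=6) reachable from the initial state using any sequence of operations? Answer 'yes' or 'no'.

Answer: yes

Derivation:
BFS from (A=0, B=10):
  1. fill(A) -> (A=9 B=10)
  2. empty(B) -> (A=9 B=0)
  3. pour(A -> B) -> (A=0 B=9)
  4. fill(A) -> (A=9 B=9)
  5. pour(A -> B) -> (A=8 B=10)
  6. empty(B) -> (A=8 B=0)
  7. pour(A -> B) -> (A=0 B=8)
  8. fill(A) -> (A=9 B=8)
  9. pour(A -> B) -> (A=7 B=10)
  10. empty(B) -> (A=7 B=0)
  11. pour(A -> B) -> (A=0 B=7)
  12. fill(A) -> (A=9 B=7)
  13. pour(A -> B) -> (A=6 B=10)
  14. empty(B) -> (A=6 B=0)
  15. pour(A -> B) -> (A=0 B=6)
Target reached → yes.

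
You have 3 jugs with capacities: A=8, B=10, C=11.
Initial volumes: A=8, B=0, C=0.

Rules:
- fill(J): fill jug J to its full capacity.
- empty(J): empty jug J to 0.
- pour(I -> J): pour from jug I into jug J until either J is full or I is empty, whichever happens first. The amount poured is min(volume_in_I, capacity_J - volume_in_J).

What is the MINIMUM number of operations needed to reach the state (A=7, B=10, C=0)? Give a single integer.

BFS from (A=8, B=0, C=0). One shortest path:
  1. fill(B) -> (A=8 B=10 C=0)
  2. pour(B -> C) -> (A=8 B=0 C=10)
  3. fill(B) -> (A=8 B=10 C=10)
  4. pour(A -> C) -> (A=7 B=10 C=11)
  5. empty(C) -> (A=7 B=10 C=0)
Reached target in 5 moves.

Answer: 5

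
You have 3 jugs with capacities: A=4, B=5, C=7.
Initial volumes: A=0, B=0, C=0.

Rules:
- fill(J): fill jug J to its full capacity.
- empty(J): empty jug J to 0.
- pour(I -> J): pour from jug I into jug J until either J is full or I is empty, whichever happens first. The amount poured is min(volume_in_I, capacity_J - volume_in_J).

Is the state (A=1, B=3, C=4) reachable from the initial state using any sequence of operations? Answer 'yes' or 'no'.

Answer: no

Derivation:
BFS explored all 168 reachable states.
Reachable set includes: (0,0,0), (0,0,1), (0,0,2), (0,0,3), (0,0,4), (0,0,5), (0,0,6), (0,0,7), (0,1,0), (0,1,1), (0,1,2), (0,1,3) ...
Target (A=1, B=3, C=4) not in reachable set → no.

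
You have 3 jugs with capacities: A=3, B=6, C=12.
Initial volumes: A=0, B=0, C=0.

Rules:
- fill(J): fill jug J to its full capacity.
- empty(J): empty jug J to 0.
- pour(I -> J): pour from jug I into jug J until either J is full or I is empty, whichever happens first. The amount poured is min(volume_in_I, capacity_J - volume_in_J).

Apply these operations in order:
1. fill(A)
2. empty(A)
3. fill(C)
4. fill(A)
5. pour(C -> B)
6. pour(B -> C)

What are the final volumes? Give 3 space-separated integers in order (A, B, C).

Answer: 3 0 12

Derivation:
Step 1: fill(A) -> (A=3 B=0 C=0)
Step 2: empty(A) -> (A=0 B=0 C=0)
Step 3: fill(C) -> (A=0 B=0 C=12)
Step 4: fill(A) -> (A=3 B=0 C=12)
Step 5: pour(C -> B) -> (A=3 B=6 C=6)
Step 6: pour(B -> C) -> (A=3 B=0 C=12)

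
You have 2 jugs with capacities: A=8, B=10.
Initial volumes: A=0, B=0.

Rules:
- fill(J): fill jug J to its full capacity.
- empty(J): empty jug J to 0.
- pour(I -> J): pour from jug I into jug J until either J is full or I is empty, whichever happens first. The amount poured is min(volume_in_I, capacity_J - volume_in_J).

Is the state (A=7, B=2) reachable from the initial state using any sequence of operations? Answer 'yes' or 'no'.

BFS explored all 18 reachable states.
Reachable set includes: (0,0), (0,2), (0,4), (0,6), (0,8), (0,10), (2,0), (2,10), (4,0), (4,10), (6,0), (6,10) ...
Target (A=7, B=2) not in reachable set → no.

Answer: no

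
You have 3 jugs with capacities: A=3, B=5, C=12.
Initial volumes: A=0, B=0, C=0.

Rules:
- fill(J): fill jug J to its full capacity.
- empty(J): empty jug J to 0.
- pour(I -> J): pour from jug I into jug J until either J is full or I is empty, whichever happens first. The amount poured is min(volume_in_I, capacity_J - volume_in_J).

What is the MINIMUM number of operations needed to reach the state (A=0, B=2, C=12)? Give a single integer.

BFS from (A=0, B=0, C=0). One shortest path:
  1. fill(B) -> (A=0 B=5 C=0)
  2. fill(C) -> (A=0 B=5 C=12)
  3. pour(B -> A) -> (A=3 B=2 C=12)
  4. empty(A) -> (A=0 B=2 C=12)
Reached target in 4 moves.

Answer: 4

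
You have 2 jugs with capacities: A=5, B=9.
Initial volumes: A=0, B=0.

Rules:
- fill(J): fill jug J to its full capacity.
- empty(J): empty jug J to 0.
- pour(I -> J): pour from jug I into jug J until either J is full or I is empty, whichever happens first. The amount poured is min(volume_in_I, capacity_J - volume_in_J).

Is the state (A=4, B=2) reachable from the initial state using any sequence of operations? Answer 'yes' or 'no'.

BFS explored all 28 reachable states.
Reachable set includes: (0,0), (0,1), (0,2), (0,3), (0,4), (0,5), (0,6), (0,7), (0,8), (0,9), (1,0), (1,9) ...
Target (A=4, B=2) not in reachable set → no.

Answer: no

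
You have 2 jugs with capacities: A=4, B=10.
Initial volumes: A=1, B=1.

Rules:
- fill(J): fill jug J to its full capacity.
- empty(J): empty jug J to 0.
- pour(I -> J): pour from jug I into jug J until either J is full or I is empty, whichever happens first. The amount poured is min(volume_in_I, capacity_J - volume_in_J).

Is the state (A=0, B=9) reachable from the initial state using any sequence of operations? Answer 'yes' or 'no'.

BFS from (A=1, B=1):
  1. fill(A) -> (A=4 B=1)
  2. pour(A -> B) -> (A=0 B=5)
  3. fill(A) -> (A=4 B=5)
  4. pour(A -> B) -> (A=0 B=9)
Target reached → yes.

Answer: yes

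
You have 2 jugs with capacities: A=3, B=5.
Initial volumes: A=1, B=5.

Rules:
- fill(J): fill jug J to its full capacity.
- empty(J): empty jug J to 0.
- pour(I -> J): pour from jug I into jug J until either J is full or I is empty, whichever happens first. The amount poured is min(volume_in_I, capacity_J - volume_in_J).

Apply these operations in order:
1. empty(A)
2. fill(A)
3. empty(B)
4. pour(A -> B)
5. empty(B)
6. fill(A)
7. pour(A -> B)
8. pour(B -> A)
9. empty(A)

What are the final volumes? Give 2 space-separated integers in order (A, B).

Step 1: empty(A) -> (A=0 B=5)
Step 2: fill(A) -> (A=3 B=5)
Step 3: empty(B) -> (A=3 B=0)
Step 4: pour(A -> B) -> (A=0 B=3)
Step 5: empty(B) -> (A=0 B=0)
Step 6: fill(A) -> (A=3 B=0)
Step 7: pour(A -> B) -> (A=0 B=3)
Step 8: pour(B -> A) -> (A=3 B=0)
Step 9: empty(A) -> (A=0 B=0)

Answer: 0 0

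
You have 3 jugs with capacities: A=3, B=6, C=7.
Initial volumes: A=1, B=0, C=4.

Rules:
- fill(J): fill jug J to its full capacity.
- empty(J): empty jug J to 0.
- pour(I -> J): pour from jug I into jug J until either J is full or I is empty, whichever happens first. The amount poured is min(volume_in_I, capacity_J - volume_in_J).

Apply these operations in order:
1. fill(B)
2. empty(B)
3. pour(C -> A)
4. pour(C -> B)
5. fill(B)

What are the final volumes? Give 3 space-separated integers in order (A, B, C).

Step 1: fill(B) -> (A=1 B=6 C=4)
Step 2: empty(B) -> (A=1 B=0 C=4)
Step 3: pour(C -> A) -> (A=3 B=0 C=2)
Step 4: pour(C -> B) -> (A=3 B=2 C=0)
Step 5: fill(B) -> (A=3 B=6 C=0)

Answer: 3 6 0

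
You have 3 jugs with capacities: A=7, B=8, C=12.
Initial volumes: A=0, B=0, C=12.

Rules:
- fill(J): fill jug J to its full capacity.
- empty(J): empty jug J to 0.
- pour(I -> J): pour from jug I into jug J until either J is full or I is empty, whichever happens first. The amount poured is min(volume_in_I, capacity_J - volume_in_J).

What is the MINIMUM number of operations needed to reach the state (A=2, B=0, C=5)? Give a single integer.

Answer: 7

Derivation:
BFS from (A=0, B=0, C=12). One shortest path:
  1. pour(C -> A) -> (A=7 B=0 C=5)
  2. pour(C -> B) -> (A=7 B=5 C=0)
  3. pour(A -> C) -> (A=0 B=5 C=7)
  4. fill(A) -> (A=7 B=5 C=7)
  5. pour(A -> C) -> (A=2 B=5 C=12)
  6. empty(C) -> (A=2 B=5 C=0)
  7. pour(B -> C) -> (A=2 B=0 C=5)
Reached target in 7 moves.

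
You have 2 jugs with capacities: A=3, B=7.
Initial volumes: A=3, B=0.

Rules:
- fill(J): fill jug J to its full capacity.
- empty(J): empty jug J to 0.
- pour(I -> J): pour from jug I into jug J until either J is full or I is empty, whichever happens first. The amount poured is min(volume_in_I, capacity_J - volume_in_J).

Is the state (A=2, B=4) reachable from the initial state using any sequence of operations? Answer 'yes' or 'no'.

Answer: no

Derivation:
BFS explored all 20 reachable states.
Reachable set includes: (0,0), (0,1), (0,2), (0,3), (0,4), (0,5), (0,6), (0,7), (1,0), (1,7), (2,0), (2,7) ...
Target (A=2, B=4) not in reachable set → no.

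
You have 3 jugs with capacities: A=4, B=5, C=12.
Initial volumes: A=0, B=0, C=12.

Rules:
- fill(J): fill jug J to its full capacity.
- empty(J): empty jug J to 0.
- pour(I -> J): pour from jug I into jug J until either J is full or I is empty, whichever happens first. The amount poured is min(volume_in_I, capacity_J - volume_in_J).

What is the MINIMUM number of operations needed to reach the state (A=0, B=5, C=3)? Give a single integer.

Answer: 3

Derivation:
BFS from (A=0, B=0, C=12). One shortest path:
  1. pour(C -> A) -> (A=4 B=0 C=8)
  2. empty(A) -> (A=0 B=0 C=8)
  3. pour(C -> B) -> (A=0 B=5 C=3)
Reached target in 3 moves.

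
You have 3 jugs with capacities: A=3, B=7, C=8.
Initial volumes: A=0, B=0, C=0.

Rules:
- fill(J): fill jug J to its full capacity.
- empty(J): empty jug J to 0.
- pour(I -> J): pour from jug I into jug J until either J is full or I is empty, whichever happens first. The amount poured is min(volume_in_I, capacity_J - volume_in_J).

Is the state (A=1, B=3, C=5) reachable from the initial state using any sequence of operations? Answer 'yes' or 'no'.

BFS explored all 204 reachable states.
Reachable set includes: (0,0,0), (0,0,1), (0,0,2), (0,0,3), (0,0,4), (0,0,5), (0,0,6), (0,0,7), (0,0,8), (0,1,0), (0,1,1), (0,1,2) ...
Target (A=1, B=3, C=5) not in reachable set → no.

Answer: no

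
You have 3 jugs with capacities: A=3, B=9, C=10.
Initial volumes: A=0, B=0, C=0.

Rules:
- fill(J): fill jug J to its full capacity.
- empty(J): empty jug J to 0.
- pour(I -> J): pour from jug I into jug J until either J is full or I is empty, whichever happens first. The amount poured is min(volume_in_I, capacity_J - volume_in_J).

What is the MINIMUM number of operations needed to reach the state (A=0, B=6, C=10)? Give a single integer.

BFS from (A=0, B=0, C=0). One shortest path:
  1. fill(B) -> (A=0 B=9 C=0)
  2. fill(C) -> (A=0 B=9 C=10)
  3. pour(B -> A) -> (A=3 B=6 C=10)
  4. empty(A) -> (A=0 B=6 C=10)
Reached target in 4 moves.

Answer: 4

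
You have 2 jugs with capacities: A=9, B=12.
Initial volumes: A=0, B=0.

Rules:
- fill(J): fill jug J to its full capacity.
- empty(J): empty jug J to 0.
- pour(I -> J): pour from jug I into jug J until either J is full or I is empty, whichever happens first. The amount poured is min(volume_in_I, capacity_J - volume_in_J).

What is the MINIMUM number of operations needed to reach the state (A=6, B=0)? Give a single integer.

Answer: 5

Derivation:
BFS from (A=0, B=0). One shortest path:
  1. fill(A) -> (A=9 B=0)
  2. pour(A -> B) -> (A=0 B=9)
  3. fill(A) -> (A=9 B=9)
  4. pour(A -> B) -> (A=6 B=12)
  5. empty(B) -> (A=6 B=0)
Reached target in 5 moves.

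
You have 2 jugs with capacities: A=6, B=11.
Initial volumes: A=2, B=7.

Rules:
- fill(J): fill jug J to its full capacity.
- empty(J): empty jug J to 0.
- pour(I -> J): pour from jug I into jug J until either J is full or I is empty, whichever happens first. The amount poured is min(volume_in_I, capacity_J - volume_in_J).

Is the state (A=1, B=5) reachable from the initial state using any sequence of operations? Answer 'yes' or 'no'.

Answer: no

Derivation:
BFS explored all 35 reachable states.
Reachable set includes: (0,0), (0,1), (0,2), (0,3), (0,4), (0,5), (0,6), (0,7), (0,8), (0,9), (0,10), (0,11) ...
Target (A=1, B=5) not in reachable set → no.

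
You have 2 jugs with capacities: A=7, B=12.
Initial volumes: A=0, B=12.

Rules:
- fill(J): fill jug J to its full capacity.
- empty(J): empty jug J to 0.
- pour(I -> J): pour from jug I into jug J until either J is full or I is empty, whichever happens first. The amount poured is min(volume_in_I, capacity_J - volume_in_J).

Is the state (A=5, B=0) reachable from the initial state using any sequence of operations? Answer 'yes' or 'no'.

Answer: yes

Derivation:
BFS from (A=0, B=12):
  1. pour(B -> A) -> (A=7 B=5)
  2. empty(A) -> (A=0 B=5)
  3. pour(B -> A) -> (A=5 B=0)
Target reached → yes.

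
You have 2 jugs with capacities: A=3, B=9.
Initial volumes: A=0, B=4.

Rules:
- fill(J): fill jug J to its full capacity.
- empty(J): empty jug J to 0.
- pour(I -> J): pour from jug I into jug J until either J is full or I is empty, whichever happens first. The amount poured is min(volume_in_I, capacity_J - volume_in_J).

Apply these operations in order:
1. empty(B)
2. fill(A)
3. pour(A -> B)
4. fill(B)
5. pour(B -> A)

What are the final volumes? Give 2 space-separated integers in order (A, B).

Answer: 3 6

Derivation:
Step 1: empty(B) -> (A=0 B=0)
Step 2: fill(A) -> (A=3 B=0)
Step 3: pour(A -> B) -> (A=0 B=3)
Step 4: fill(B) -> (A=0 B=9)
Step 5: pour(B -> A) -> (A=3 B=6)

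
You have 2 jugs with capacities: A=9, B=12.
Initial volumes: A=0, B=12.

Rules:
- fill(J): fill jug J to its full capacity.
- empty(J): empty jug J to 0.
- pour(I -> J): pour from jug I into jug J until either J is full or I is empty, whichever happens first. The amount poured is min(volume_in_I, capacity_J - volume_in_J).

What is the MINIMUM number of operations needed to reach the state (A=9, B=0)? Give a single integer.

BFS from (A=0, B=12). One shortest path:
  1. fill(A) -> (A=9 B=12)
  2. empty(B) -> (A=9 B=0)
Reached target in 2 moves.

Answer: 2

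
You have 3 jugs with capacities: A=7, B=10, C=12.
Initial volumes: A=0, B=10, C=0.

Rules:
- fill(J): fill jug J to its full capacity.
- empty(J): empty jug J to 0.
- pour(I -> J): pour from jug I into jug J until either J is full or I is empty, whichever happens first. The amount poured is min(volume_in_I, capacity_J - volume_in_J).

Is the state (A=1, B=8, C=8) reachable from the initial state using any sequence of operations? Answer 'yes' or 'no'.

BFS explored all 550 reachable states.
Reachable set includes: (0,0,0), (0,0,1), (0,0,2), (0,0,3), (0,0,4), (0,0,5), (0,0,6), (0,0,7), (0,0,8), (0,0,9), (0,0,10), (0,0,11) ...
Target (A=1, B=8, C=8) not in reachable set → no.

Answer: no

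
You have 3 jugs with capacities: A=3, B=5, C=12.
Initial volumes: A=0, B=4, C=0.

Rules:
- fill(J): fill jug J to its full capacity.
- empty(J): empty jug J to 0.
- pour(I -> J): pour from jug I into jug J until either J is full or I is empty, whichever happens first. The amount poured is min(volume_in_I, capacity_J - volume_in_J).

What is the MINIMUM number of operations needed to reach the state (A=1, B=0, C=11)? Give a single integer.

Answer: 7

Derivation:
BFS from (A=0, B=4, C=0). One shortest path:
  1. fill(A) -> (A=3 B=4 C=0)
  2. pour(A -> C) -> (A=0 B=4 C=3)
  3. pour(B -> A) -> (A=3 B=1 C=3)
  4. pour(A -> C) -> (A=0 B=1 C=6)
  5. pour(B -> A) -> (A=1 B=0 C=6)
  6. fill(B) -> (A=1 B=5 C=6)
  7. pour(B -> C) -> (A=1 B=0 C=11)
Reached target in 7 moves.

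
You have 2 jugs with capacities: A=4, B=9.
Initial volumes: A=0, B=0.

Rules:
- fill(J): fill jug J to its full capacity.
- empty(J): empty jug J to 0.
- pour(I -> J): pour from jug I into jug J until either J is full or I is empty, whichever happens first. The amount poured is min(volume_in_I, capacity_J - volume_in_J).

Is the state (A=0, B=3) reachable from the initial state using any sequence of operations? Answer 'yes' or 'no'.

BFS from (A=0, B=0):
  1. fill(A) -> (A=4 B=0)
  2. pour(A -> B) -> (A=0 B=4)
  3. fill(A) -> (A=4 B=4)
  4. pour(A -> B) -> (A=0 B=8)
  5. fill(A) -> (A=4 B=8)
  6. pour(A -> B) -> (A=3 B=9)
  7. empty(B) -> (A=3 B=0)
  8. pour(A -> B) -> (A=0 B=3)
Target reached → yes.

Answer: yes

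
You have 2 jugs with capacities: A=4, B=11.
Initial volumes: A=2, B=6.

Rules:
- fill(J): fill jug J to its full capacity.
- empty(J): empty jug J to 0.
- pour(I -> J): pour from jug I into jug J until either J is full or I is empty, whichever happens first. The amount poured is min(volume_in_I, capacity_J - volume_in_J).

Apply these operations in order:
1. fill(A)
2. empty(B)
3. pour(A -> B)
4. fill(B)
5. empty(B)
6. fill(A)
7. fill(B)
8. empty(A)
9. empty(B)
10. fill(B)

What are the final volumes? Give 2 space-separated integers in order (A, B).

Step 1: fill(A) -> (A=4 B=6)
Step 2: empty(B) -> (A=4 B=0)
Step 3: pour(A -> B) -> (A=0 B=4)
Step 4: fill(B) -> (A=0 B=11)
Step 5: empty(B) -> (A=0 B=0)
Step 6: fill(A) -> (A=4 B=0)
Step 7: fill(B) -> (A=4 B=11)
Step 8: empty(A) -> (A=0 B=11)
Step 9: empty(B) -> (A=0 B=0)
Step 10: fill(B) -> (A=0 B=11)

Answer: 0 11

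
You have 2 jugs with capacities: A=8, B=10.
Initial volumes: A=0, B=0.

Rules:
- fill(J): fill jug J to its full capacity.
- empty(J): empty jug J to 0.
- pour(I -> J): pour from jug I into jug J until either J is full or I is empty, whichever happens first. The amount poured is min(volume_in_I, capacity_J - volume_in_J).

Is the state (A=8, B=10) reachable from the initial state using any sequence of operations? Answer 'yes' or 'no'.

BFS from (A=0, B=0):
  1. fill(A) -> (A=8 B=0)
  2. fill(B) -> (A=8 B=10)
Target reached → yes.

Answer: yes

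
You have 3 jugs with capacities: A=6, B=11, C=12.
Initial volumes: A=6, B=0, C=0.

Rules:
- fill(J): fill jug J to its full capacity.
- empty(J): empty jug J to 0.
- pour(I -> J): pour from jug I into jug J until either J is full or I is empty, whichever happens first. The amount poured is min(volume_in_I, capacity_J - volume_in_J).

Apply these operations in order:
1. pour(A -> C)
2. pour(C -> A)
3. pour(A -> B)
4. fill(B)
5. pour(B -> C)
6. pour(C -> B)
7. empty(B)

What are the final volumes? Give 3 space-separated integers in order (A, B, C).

Step 1: pour(A -> C) -> (A=0 B=0 C=6)
Step 2: pour(C -> A) -> (A=6 B=0 C=0)
Step 3: pour(A -> B) -> (A=0 B=6 C=0)
Step 4: fill(B) -> (A=0 B=11 C=0)
Step 5: pour(B -> C) -> (A=0 B=0 C=11)
Step 6: pour(C -> B) -> (A=0 B=11 C=0)
Step 7: empty(B) -> (A=0 B=0 C=0)

Answer: 0 0 0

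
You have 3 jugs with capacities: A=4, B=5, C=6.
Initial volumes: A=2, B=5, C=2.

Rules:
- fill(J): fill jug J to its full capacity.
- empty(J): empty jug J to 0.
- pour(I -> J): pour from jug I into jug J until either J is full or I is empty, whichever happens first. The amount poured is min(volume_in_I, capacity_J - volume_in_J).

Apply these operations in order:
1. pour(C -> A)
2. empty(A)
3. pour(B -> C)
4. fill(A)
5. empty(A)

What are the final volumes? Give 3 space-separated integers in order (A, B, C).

Answer: 0 0 5

Derivation:
Step 1: pour(C -> A) -> (A=4 B=5 C=0)
Step 2: empty(A) -> (A=0 B=5 C=0)
Step 3: pour(B -> C) -> (A=0 B=0 C=5)
Step 4: fill(A) -> (A=4 B=0 C=5)
Step 5: empty(A) -> (A=0 B=0 C=5)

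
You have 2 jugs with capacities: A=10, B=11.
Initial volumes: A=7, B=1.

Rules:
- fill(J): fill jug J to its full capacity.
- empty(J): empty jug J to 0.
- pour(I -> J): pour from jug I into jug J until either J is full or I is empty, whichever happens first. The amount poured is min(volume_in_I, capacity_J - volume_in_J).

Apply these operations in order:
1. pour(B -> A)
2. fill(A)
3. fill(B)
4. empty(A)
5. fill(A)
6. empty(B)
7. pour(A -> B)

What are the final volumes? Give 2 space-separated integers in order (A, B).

Answer: 0 10

Derivation:
Step 1: pour(B -> A) -> (A=8 B=0)
Step 2: fill(A) -> (A=10 B=0)
Step 3: fill(B) -> (A=10 B=11)
Step 4: empty(A) -> (A=0 B=11)
Step 5: fill(A) -> (A=10 B=11)
Step 6: empty(B) -> (A=10 B=0)
Step 7: pour(A -> B) -> (A=0 B=10)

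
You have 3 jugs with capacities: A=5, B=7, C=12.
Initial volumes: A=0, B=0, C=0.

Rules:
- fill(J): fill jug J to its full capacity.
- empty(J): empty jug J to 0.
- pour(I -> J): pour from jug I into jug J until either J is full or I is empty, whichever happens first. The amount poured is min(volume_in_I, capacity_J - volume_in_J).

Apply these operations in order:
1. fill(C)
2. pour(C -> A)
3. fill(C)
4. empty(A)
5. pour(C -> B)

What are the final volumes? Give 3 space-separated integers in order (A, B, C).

Answer: 0 7 5

Derivation:
Step 1: fill(C) -> (A=0 B=0 C=12)
Step 2: pour(C -> A) -> (A=5 B=0 C=7)
Step 3: fill(C) -> (A=5 B=0 C=12)
Step 4: empty(A) -> (A=0 B=0 C=12)
Step 5: pour(C -> B) -> (A=0 B=7 C=5)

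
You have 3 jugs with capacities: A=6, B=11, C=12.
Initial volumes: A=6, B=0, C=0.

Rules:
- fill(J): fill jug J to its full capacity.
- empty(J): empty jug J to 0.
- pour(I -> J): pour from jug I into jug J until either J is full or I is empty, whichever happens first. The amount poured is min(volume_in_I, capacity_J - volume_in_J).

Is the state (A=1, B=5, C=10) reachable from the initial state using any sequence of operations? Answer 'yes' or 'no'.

Answer: no

Derivation:
BFS explored all 542 reachable states.
Reachable set includes: (0,0,0), (0,0,1), (0,0,2), (0,0,3), (0,0,4), (0,0,5), (0,0,6), (0,0,7), (0,0,8), (0,0,9), (0,0,10), (0,0,11) ...
Target (A=1, B=5, C=10) not in reachable set → no.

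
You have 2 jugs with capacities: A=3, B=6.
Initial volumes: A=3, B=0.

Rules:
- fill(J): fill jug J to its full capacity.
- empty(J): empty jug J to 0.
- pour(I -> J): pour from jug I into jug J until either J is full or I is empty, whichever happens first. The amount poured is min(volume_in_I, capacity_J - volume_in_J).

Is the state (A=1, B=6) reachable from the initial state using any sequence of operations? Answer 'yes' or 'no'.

Answer: no

Derivation:
BFS explored all 6 reachable states.
Reachable set includes: (0,0), (0,3), (0,6), (3,0), (3,3), (3,6)
Target (A=1, B=6) not in reachable set → no.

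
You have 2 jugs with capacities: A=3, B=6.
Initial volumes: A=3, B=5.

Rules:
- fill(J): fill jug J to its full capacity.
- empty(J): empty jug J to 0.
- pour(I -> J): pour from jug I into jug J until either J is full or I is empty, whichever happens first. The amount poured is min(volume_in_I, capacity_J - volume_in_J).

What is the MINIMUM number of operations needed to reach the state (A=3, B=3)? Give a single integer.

Answer: 3

Derivation:
BFS from (A=3, B=5). One shortest path:
  1. empty(A) -> (A=0 B=5)
  2. fill(B) -> (A=0 B=6)
  3. pour(B -> A) -> (A=3 B=3)
Reached target in 3 moves.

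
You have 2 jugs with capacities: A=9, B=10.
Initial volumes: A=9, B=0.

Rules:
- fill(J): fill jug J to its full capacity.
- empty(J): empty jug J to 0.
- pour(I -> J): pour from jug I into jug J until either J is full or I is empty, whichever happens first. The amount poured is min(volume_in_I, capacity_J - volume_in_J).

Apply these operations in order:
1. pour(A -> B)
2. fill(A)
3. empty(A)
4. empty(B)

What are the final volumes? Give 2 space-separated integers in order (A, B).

Step 1: pour(A -> B) -> (A=0 B=9)
Step 2: fill(A) -> (A=9 B=9)
Step 3: empty(A) -> (A=0 B=9)
Step 4: empty(B) -> (A=0 B=0)

Answer: 0 0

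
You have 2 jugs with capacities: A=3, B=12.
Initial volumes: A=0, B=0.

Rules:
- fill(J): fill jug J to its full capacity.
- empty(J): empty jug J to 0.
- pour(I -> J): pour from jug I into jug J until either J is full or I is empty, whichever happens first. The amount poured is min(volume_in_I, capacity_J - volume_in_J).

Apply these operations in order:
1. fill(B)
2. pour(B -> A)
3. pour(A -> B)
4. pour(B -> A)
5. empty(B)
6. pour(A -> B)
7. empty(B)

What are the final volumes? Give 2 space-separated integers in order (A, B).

Step 1: fill(B) -> (A=0 B=12)
Step 2: pour(B -> A) -> (A=3 B=9)
Step 3: pour(A -> B) -> (A=0 B=12)
Step 4: pour(B -> A) -> (A=3 B=9)
Step 5: empty(B) -> (A=3 B=0)
Step 6: pour(A -> B) -> (A=0 B=3)
Step 7: empty(B) -> (A=0 B=0)

Answer: 0 0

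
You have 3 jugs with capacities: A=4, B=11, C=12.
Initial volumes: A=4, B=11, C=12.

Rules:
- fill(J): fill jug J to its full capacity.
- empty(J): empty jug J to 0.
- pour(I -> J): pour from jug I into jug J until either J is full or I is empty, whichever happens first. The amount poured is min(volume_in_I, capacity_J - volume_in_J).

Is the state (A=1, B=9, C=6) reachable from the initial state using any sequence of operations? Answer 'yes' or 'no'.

BFS explored all 450 reachable states.
Reachable set includes: (0,0,0), (0,0,1), (0,0,2), (0,0,3), (0,0,4), (0,0,5), (0,0,6), (0,0,7), (0,0,8), (0,0,9), (0,0,10), (0,0,11) ...
Target (A=1, B=9, C=6) not in reachable set → no.

Answer: no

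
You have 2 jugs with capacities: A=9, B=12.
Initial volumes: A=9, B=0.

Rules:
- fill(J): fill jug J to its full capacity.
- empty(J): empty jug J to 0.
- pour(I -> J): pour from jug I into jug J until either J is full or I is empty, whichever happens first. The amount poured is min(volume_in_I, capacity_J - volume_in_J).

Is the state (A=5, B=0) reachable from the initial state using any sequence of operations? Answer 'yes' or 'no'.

Answer: no

Derivation:
BFS explored all 14 reachable states.
Reachable set includes: (0,0), (0,3), (0,6), (0,9), (0,12), (3,0), (3,12), (6,0), (6,12), (9,0), (9,3), (9,6) ...
Target (A=5, B=0) not in reachable set → no.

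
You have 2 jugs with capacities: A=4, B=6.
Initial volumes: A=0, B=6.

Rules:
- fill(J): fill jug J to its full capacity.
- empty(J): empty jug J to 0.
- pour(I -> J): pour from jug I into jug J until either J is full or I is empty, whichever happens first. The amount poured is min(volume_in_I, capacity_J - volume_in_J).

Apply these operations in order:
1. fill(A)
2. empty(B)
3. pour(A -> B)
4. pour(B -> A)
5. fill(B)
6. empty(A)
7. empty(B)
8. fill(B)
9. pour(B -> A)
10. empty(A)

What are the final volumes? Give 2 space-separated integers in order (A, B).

Answer: 0 2

Derivation:
Step 1: fill(A) -> (A=4 B=6)
Step 2: empty(B) -> (A=4 B=0)
Step 3: pour(A -> B) -> (A=0 B=4)
Step 4: pour(B -> A) -> (A=4 B=0)
Step 5: fill(B) -> (A=4 B=6)
Step 6: empty(A) -> (A=0 B=6)
Step 7: empty(B) -> (A=0 B=0)
Step 8: fill(B) -> (A=0 B=6)
Step 9: pour(B -> A) -> (A=4 B=2)
Step 10: empty(A) -> (A=0 B=2)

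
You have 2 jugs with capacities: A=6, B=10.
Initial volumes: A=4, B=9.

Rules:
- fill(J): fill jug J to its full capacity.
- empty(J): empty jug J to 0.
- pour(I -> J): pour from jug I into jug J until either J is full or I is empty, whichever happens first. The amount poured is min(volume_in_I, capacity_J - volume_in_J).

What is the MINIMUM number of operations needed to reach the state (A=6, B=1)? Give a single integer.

Answer: 3

Derivation:
BFS from (A=4, B=9). One shortest path:
  1. pour(B -> A) -> (A=6 B=7)
  2. empty(A) -> (A=0 B=7)
  3. pour(B -> A) -> (A=6 B=1)
Reached target in 3 moves.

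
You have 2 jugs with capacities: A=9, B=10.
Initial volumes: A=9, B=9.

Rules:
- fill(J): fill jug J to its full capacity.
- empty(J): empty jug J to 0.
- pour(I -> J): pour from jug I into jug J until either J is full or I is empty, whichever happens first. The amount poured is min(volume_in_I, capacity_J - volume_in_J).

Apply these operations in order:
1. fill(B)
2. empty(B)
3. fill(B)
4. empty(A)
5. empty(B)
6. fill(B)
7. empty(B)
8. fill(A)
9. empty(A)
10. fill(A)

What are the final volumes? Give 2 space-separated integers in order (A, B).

Step 1: fill(B) -> (A=9 B=10)
Step 2: empty(B) -> (A=9 B=0)
Step 3: fill(B) -> (A=9 B=10)
Step 4: empty(A) -> (A=0 B=10)
Step 5: empty(B) -> (A=0 B=0)
Step 6: fill(B) -> (A=0 B=10)
Step 7: empty(B) -> (A=0 B=0)
Step 8: fill(A) -> (A=9 B=0)
Step 9: empty(A) -> (A=0 B=0)
Step 10: fill(A) -> (A=9 B=0)

Answer: 9 0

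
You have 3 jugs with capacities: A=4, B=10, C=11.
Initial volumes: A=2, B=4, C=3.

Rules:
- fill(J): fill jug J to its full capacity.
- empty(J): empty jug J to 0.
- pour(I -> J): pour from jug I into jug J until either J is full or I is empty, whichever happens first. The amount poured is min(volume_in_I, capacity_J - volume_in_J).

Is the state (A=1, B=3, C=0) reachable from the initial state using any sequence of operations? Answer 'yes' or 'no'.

Answer: yes

Derivation:
BFS from (A=2, B=4, C=3):
  1. fill(A) -> (A=4 B=4 C=3)
  2. pour(C -> B) -> (A=4 B=7 C=0)
  3. pour(A -> C) -> (A=0 B=7 C=4)
  4. fill(A) -> (A=4 B=7 C=4)
  5. pour(A -> B) -> (A=1 B=10 C=4)
  6. pour(B -> C) -> (A=1 B=3 C=11)
  7. empty(C) -> (A=1 B=3 C=0)
Target reached → yes.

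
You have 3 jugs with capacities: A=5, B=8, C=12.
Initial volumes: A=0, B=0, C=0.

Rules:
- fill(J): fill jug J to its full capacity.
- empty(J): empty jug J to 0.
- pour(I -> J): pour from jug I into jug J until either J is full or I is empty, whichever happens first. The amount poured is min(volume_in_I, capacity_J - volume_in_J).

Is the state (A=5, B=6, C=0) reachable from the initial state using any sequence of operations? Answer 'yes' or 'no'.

Answer: yes

Derivation:
BFS from (A=0, B=0, C=0):
  1. fill(B) -> (A=0 B=8 C=0)
  2. pour(B -> A) -> (A=5 B=3 C=0)
  3. empty(A) -> (A=0 B=3 C=0)
  4. pour(B -> A) -> (A=3 B=0 C=0)
  5. fill(B) -> (A=3 B=8 C=0)
  6. pour(B -> A) -> (A=5 B=6 C=0)
Target reached → yes.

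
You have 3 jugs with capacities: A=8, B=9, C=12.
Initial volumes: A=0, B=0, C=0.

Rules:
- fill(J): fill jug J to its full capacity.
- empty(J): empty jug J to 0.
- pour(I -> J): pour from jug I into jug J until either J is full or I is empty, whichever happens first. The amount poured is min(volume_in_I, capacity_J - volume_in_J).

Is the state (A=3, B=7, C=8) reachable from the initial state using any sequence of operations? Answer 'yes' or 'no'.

BFS explored all 554 reachable states.
Reachable set includes: (0,0,0), (0,0,1), (0,0,2), (0,0,3), (0,0,4), (0,0,5), (0,0,6), (0,0,7), (0,0,8), (0,0,9), (0,0,10), (0,0,11) ...
Target (A=3, B=7, C=8) not in reachable set → no.

Answer: no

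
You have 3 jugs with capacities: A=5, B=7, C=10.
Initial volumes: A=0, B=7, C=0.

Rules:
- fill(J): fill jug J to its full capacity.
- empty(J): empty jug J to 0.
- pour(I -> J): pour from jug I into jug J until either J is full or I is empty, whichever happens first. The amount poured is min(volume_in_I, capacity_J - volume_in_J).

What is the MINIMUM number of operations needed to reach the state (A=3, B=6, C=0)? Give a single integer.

Answer: 8

Derivation:
BFS from (A=0, B=7, C=0). One shortest path:
  1. pour(B -> C) -> (A=0 B=0 C=7)
  2. fill(B) -> (A=0 B=7 C=7)
  3. pour(B -> C) -> (A=0 B=4 C=10)
  4. pour(B -> A) -> (A=4 B=0 C=10)
  5. pour(C -> B) -> (A=4 B=7 C=3)
  6. pour(B -> A) -> (A=5 B=6 C=3)
  7. empty(A) -> (A=0 B=6 C=3)
  8. pour(C -> A) -> (A=3 B=6 C=0)
Reached target in 8 moves.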